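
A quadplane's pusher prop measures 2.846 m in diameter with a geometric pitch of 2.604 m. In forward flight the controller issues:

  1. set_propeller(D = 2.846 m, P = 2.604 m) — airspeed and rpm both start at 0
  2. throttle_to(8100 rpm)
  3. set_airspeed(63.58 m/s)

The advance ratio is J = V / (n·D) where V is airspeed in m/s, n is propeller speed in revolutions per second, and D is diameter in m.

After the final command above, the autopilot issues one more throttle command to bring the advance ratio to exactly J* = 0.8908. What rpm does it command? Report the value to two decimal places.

rpm = 1504.72

set_propeller: D = 2.846 m, P = 2.604 m (p = P/D = 0.914968); state ← (V=0, rpm=0)
throttle_to(8100): rpm ← 8100
set_airspeed(63.58): V ← 63.58 m/s
final state: V = 63.58 m/s, rpm = 8100 → n = rpm/60 = 135.000000 rev/s
target J* = 0.8908; solve J* = V/(n·D) for n: n = V/(J*·D) = 63.58/(0.8908 × 2.846) = 25.078723 rev/s
rpm = 60·n = 1504.723383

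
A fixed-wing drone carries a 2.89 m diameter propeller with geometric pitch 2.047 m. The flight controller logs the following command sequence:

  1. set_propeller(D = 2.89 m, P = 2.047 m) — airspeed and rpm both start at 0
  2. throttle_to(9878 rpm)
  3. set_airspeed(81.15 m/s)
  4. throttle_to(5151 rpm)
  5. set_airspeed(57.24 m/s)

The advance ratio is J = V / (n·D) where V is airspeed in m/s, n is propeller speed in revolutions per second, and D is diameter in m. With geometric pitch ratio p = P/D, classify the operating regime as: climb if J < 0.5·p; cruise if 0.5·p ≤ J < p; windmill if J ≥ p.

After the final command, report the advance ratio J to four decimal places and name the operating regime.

set_propeller: D = 2.89 m, P = 2.047 m (p = P/D = 0.708304); state ← (V=0, rpm=0)
throttle_to(9878): rpm ← 9878
set_airspeed(81.15): V ← 81.15 m/s
throttle_to(5151): rpm ← 5151
set_airspeed(57.24): V ← 57.24 m/s
final state: V = 57.24 m/s, rpm = 5151 → n = rpm/60 = 85.850000 rev/s
J = V / (n·D) = 57.24 / (85.850000 × 2.89) = 0.230707
regime bands: climb J<0.3542 | cruise [0.3542, 0.7083) | windmill J≥0.7083
J = 0.2307 → climb

J = 0.2307, regime = climb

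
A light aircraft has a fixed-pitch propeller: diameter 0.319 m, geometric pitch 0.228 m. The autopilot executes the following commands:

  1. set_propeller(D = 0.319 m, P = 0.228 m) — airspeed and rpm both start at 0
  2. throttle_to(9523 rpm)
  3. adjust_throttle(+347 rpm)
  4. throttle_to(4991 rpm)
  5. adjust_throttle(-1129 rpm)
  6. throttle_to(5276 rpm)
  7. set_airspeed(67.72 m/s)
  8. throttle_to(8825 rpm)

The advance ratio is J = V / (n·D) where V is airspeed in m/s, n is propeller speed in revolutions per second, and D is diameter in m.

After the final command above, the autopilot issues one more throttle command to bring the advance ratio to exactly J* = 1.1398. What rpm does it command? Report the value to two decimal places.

rpm = 11175.03

set_propeller: D = 0.319 m, P = 0.228 m (p = P/D = 0.714734); state ← (V=0, rpm=0)
throttle_to(9523): rpm ← 9523
adjust_throttle(+347): rpm ← 9523 +347 = 9870
throttle_to(4991): rpm ← 4991
adjust_throttle(-1129): rpm ← 4991 -1129 = 3862
throttle_to(5276): rpm ← 5276
set_airspeed(67.72): V ← 67.72 m/s
throttle_to(8825): rpm ← 8825
final state: V = 67.72 m/s, rpm = 8825 → n = rpm/60 = 147.083333 rev/s
target J* = 1.1398; solve J* = V/(n·D) for n: n = V/(J*·D) = 67.72/(1.1398 × 0.319) = 186.250571 rev/s
rpm = 60·n = 11175.034283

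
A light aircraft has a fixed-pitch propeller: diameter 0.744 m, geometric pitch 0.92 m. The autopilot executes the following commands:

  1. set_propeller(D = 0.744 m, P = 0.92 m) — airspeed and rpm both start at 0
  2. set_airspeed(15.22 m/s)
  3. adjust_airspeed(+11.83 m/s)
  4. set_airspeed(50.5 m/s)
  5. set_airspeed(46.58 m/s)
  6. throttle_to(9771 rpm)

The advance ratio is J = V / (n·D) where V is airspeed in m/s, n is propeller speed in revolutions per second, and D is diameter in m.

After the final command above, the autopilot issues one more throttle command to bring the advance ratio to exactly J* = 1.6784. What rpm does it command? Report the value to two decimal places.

rpm = 2238.11

set_propeller: D = 0.744 m, P = 0.92 m (p = P/D = 1.236559); state ← (V=0, rpm=0)
set_airspeed(15.22): V ← 15.22 m/s
adjust_airspeed(+11.83): V ← 15.22 +11.83 = 27.05 m/s
set_airspeed(50.5): V ← 50.5 m/s
set_airspeed(46.58): V ← 46.58 m/s
throttle_to(9771): rpm ← 9771
final state: V = 46.58 m/s, rpm = 9771 → n = rpm/60 = 162.850000 rev/s
target J* = 1.6784; solve J* = V/(n·D) for n: n = V/(J*·D) = 46.58/(1.6784 × 0.744) = 37.301911 rev/s
rpm = 60·n = 2238.114641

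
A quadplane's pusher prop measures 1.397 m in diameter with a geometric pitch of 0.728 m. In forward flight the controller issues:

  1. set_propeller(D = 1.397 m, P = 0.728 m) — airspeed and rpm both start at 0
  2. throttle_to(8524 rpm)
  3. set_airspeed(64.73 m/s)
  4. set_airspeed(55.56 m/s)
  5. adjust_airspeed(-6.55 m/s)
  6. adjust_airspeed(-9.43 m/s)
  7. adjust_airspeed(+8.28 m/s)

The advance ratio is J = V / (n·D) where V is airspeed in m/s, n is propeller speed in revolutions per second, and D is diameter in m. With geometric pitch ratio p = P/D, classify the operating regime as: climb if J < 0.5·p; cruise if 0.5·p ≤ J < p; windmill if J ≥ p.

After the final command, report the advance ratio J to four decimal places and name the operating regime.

J = 0.2411, regime = climb

set_propeller: D = 1.397 m, P = 0.728 m (p = P/D = 0.521117); state ← (V=0, rpm=0)
throttle_to(8524): rpm ← 8524
set_airspeed(64.73): V ← 64.73 m/s
set_airspeed(55.56): V ← 55.56 m/s
adjust_airspeed(-6.55): V ← 55.56 -6.55 = 49.01 m/s
adjust_airspeed(-9.43): V ← 49.01 -9.43 = 39.58 m/s
adjust_airspeed(+8.28): V ← 39.58 +8.28 = 47.86 m/s
final state: V = 47.86 m/s, rpm = 8524 → n = rpm/60 = 142.066667 rev/s
J = V / (n·D) = 47.86 / (142.066667 × 1.397) = 0.241148
regime bands: climb J<0.2606 | cruise [0.2606, 0.5211) | windmill J≥0.5211
J = 0.2411 → climb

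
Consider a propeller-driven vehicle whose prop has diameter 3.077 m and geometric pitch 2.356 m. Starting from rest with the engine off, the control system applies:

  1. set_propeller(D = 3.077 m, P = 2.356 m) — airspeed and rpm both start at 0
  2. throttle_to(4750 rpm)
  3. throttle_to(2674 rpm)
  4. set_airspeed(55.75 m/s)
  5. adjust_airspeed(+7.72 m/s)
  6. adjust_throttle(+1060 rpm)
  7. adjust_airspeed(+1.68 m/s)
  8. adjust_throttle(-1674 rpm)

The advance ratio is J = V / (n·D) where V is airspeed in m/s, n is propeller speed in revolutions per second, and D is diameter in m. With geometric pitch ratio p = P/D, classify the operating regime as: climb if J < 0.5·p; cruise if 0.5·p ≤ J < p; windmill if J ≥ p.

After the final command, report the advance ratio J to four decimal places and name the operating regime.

set_propeller: D = 3.077 m, P = 2.356 m (p = P/D = 0.765681); state ← (V=0, rpm=0)
throttle_to(4750): rpm ← 4750
throttle_to(2674): rpm ← 2674
set_airspeed(55.75): V ← 55.75 m/s
adjust_airspeed(+7.72): V ← 55.75 +7.72 = 63.47 m/s
adjust_throttle(+1060): rpm ← 2674 +1060 = 3734
adjust_airspeed(+1.68): V ← 63.47 +1.68 = 65.15 m/s
adjust_throttle(-1674): rpm ← 3734 -1674 = 2060
final state: V = 65.15 m/s, rpm = 2060 → n = rpm/60 = 34.333333 rev/s
J = V / (n·D) = 65.15 / (34.333333 × 3.077) = 0.616696
regime bands: climb J<0.3828 | cruise [0.3828, 0.7657) | windmill J≥0.7657
J = 0.6167 → cruise

J = 0.6167, regime = cruise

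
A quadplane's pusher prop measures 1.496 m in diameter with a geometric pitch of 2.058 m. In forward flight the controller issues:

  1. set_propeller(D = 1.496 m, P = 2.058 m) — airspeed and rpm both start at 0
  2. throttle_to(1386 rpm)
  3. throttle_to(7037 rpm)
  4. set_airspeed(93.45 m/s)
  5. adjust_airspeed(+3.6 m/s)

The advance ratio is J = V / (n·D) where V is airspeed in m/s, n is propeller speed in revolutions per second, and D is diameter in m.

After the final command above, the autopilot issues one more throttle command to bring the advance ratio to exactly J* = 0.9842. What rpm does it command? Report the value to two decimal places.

set_propeller: D = 1.496 m, P = 2.058 m (p = P/D = 1.375668); state ← (V=0, rpm=0)
throttle_to(1386): rpm ← 1386
throttle_to(7037): rpm ← 7037
set_airspeed(93.45): V ← 93.45 m/s
adjust_airspeed(+3.6): V ← 93.45 +3.6 = 97.05 m/s
final state: V = 97.05 m/s, rpm = 7037 → n = rpm/60 = 117.283333 rev/s
target J* = 0.9842; solve J* = V/(n·D) for n: n = V/(J*·D) = 97.05/(0.9842 × 1.496) = 65.914443 rev/s
rpm = 60·n = 3954.866571

rpm = 3954.87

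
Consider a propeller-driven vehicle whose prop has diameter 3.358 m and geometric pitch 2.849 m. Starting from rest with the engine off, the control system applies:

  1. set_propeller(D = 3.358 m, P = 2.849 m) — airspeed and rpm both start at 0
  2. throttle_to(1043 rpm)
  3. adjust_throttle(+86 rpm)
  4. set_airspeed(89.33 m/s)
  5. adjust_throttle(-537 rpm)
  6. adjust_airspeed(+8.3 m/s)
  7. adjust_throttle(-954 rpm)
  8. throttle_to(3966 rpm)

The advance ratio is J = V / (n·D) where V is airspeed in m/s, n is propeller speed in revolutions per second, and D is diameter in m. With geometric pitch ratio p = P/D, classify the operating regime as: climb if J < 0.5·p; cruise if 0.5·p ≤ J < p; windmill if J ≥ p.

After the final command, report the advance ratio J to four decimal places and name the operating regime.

J = 0.4398, regime = cruise

set_propeller: D = 3.358 m, P = 2.849 m (p = P/D = 0.848422); state ← (V=0, rpm=0)
throttle_to(1043): rpm ← 1043
adjust_throttle(+86): rpm ← 1043 +86 = 1129
set_airspeed(89.33): V ← 89.33 m/s
adjust_throttle(-537): rpm ← 1129 -537 = 592
adjust_airspeed(+8.3): V ← 89.33 +8.3 = 97.63 m/s
adjust_throttle(-954): rpm ← 592 -954 = -362
throttle_to(3966): rpm ← 3966
final state: V = 97.63 m/s, rpm = 3966 → n = rpm/60 = 66.100000 rev/s
J = V / (n·D) = 97.63 / (66.100000 × 3.358) = 0.439846
regime bands: climb J<0.4242 | cruise [0.4242, 0.8484) | windmill J≥0.8484
J = 0.4398 → cruise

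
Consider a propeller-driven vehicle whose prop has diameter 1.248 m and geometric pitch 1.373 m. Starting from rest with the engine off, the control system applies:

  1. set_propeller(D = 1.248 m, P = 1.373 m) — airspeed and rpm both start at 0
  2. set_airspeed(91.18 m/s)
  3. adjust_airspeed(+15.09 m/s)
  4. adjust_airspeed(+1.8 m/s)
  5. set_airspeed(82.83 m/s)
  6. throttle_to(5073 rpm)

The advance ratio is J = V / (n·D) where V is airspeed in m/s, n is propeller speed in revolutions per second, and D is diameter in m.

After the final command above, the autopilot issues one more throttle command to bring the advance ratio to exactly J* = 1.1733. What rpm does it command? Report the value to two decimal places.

rpm = 3394.03

set_propeller: D = 1.248 m, P = 1.373 m (p = P/D = 1.100160); state ← (V=0, rpm=0)
set_airspeed(91.18): V ← 91.18 m/s
adjust_airspeed(+15.09): V ← 91.18 +15.09 = 106.27 m/s
adjust_airspeed(+1.8): V ← 106.27 +1.8 = 108.07 m/s
set_airspeed(82.83): V ← 82.83 m/s
throttle_to(5073): rpm ← 5073
final state: V = 82.83 m/s, rpm = 5073 → n = rpm/60 = 84.550000 rev/s
target J* = 1.1733; solve J* = V/(n·D) for n: n = V/(J*·D) = 82.83/(1.1733 × 1.248) = 56.567112 rev/s
rpm = 60·n = 3394.026710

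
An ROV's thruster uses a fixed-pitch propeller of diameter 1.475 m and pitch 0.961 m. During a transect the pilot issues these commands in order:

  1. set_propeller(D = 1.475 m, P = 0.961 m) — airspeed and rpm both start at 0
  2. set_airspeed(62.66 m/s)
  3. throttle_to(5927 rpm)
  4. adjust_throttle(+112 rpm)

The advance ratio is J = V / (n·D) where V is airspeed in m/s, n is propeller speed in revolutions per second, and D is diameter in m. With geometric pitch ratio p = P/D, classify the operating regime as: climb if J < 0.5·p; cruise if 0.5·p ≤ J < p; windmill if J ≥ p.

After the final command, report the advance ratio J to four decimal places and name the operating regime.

set_propeller: D = 1.475 m, P = 0.961 m (p = P/D = 0.651525); state ← (V=0, rpm=0)
set_airspeed(62.66): V ← 62.66 m/s
throttle_to(5927): rpm ← 5927
adjust_throttle(+112): rpm ← 5927 +112 = 6039
final state: V = 62.66 m/s, rpm = 6039 → n = rpm/60 = 100.650000 rev/s
J = V / (n·D) = 62.66 / (100.650000 × 1.475) = 0.422070
regime bands: climb J<0.3258 | cruise [0.3258, 0.6515) | windmill J≥0.6515
J = 0.4221 → cruise

J = 0.4221, regime = cruise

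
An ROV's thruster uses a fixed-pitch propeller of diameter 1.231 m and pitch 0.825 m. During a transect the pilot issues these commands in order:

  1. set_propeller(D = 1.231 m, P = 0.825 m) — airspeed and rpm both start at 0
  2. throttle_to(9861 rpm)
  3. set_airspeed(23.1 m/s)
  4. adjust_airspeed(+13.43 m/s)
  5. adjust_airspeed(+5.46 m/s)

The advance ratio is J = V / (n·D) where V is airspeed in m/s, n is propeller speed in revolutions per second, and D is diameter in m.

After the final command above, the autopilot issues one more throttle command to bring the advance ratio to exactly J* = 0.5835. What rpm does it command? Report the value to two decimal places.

rpm = 3507.50

set_propeller: D = 1.231 m, P = 0.825 m (p = P/D = 0.670187); state ← (V=0, rpm=0)
throttle_to(9861): rpm ← 9861
set_airspeed(23.1): V ← 23.1 m/s
adjust_airspeed(+13.43): V ← 23.1 +13.43 = 36.53 m/s
adjust_airspeed(+5.46): V ← 36.53 +5.46 = 41.99 m/s
final state: V = 41.99 m/s, rpm = 9861 → n = rpm/60 = 164.350000 rev/s
target J* = 0.5835; solve J* = V/(n·D) for n: n = V/(J*·D) = 41.99/(0.5835 × 1.231) = 58.458405 rev/s
rpm = 60·n = 3507.504297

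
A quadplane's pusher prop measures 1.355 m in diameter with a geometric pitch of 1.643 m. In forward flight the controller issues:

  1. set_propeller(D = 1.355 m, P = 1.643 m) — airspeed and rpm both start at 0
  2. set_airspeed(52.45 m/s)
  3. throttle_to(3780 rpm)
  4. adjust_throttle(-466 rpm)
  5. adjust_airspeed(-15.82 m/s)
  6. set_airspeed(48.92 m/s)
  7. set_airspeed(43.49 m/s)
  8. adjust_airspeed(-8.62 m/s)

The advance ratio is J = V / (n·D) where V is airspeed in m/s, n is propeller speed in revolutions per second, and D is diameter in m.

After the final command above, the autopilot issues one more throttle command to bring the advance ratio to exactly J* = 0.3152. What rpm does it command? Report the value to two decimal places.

set_propeller: D = 1.355 m, P = 1.643 m (p = P/D = 1.212546); state ← (V=0, rpm=0)
set_airspeed(52.45): V ← 52.45 m/s
throttle_to(3780): rpm ← 3780
adjust_throttle(-466): rpm ← 3780 -466 = 3314
adjust_airspeed(-15.82): V ← 52.45 -15.82 = 36.63 m/s
set_airspeed(48.92): V ← 48.92 m/s
set_airspeed(43.49): V ← 43.49 m/s
adjust_airspeed(-8.62): V ← 43.49 -8.62 = 34.87 m/s
final state: V = 34.87 m/s, rpm = 3314 → n = rpm/60 = 55.233333 rev/s
target J* = 0.3152; solve J* = V/(n·D) for n: n = V/(J*·D) = 34.87/(0.3152 × 1.355) = 81.644408 rev/s
rpm = 60·n = 4898.664469

rpm = 4898.66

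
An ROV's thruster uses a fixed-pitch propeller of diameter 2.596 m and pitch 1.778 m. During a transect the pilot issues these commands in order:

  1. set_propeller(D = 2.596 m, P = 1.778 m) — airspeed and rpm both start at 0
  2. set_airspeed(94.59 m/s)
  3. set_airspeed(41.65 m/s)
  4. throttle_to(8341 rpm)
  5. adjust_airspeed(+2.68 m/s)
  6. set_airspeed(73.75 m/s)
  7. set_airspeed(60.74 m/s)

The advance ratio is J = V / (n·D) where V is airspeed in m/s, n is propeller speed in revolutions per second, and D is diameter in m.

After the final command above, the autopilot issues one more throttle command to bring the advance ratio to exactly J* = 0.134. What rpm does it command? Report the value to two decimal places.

set_propeller: D = 2.596 m, P = 1.778 m (p = P/D = 0.684900); state ← (V=0, rpm=0)
set_airspeed(94.59): V ← 94.59 m/s
set_airspeed(41.65): V ← 41.65 m/s
throttle_to(8341): rpm ← 8341
adjust_airspeed(+2.68): V ← 41.65 +2.68 = 44.33 m/s
set_airspeed(73.75): V ← 73.75 m/s
set_airspeed(60.74): V ← 60.74 m/s
final state: V = 60.74 m/s, rpm = 8341 → n = rpm/60 = 139.016667 rev/s
target J* = 0.134; solve J* = V/(n·D) for n: n = V/(J*·D) = 60.74/(0.134 × 2.596) = 174.608468 rev/s
rpm = 60·n = 10476.508061

rpm = 10476.51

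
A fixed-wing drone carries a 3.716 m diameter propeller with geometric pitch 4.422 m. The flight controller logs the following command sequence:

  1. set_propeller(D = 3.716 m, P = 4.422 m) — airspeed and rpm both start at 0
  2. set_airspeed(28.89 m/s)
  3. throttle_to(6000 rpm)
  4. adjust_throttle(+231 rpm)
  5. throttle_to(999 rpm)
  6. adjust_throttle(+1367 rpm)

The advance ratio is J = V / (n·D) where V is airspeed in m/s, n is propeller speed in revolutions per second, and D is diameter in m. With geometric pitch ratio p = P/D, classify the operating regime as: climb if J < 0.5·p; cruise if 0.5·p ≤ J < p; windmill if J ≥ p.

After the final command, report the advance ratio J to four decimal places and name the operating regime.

J = 0.1972, regime = climb

set_propeller: D = 3.716 m, P = 4.422 m (p = P/D = 1.189989); state ← (V=0, rpm=0)
set_airspeed(28.89): V ← 28.89 m/s
throttle_to(6000): rpm ← 6000
adjust_throttle(+231): rpm ← 6000 +231 = 6231
throttle_to(999): rpm ← 999
adjust_throttle(+1367): rpm ← 999 +1367 = 2366
final state: V = 28.89 m/s, rpm = 2366 → n = rpm/60 = 39.433333 rev/s
J = V / (n·D) = 28.89 / (39.433333 × 3.716) = 0.197155
regime bands: climb J<0.5950 | cruise [0.5950, 1.1900) | windmill J≥1.1900
J = 0.1972 → climb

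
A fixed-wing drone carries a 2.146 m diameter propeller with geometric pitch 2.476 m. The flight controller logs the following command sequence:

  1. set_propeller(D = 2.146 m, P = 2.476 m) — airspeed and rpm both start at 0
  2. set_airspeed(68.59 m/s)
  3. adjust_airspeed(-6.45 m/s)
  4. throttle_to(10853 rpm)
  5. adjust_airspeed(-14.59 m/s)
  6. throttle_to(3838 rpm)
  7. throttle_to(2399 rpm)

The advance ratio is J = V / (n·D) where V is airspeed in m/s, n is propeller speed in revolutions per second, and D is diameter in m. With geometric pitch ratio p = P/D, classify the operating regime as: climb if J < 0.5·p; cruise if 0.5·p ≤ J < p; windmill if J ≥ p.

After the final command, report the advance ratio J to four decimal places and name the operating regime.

set_propeller: D = 2.146 m, P = 2.476 m (p = P/D = 1.153774); state ← (V=0, rpm=0)
set_airspeed(68.59): V ← 68.59 m/s
adjust_airspeed(-6.45): V ← 68.59 -6.45 = 62.14 m/s
throttle_to(10853): rpm ← 10853
adjust_airspeed(-14.59): V ← 62.14 -14.59 = 47.55 m/s
throttle_to(3838): rpm ← 3838
throttle_to(2399): rpm ← 2399
final state: V = 47.55 m/s, rpm = 2399 → n = rpm/60 = 39.983333 rev/s
J = V / (n·D) = 47.55 / (39.983333 × 2.146) = 0.554168
regime bands: climb J<0.5769 | cruise [0.5769, 1.1538) | windmill J≥1.1538
J = 0.5542 → climb

J = 0.5542, regime = climb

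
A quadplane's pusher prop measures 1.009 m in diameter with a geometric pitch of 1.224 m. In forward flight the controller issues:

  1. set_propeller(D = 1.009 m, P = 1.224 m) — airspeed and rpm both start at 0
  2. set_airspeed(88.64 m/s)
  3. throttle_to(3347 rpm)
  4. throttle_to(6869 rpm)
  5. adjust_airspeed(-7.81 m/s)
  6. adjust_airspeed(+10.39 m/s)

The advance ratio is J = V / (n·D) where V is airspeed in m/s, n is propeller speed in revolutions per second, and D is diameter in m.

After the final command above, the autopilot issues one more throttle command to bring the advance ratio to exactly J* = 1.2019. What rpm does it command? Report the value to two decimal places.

rpm = 4513.17

set_propeller: D = 1.009 m, P = 1.224 m (p = P/D = 1.213082); state ← (V=0, rpm=0)
set_airspeed(88.64): V ← 88.64 m/s
throttle_to(3347): rpm ← 3347
throttle_to(6869): rpm ← 6869
adjust_airspeed(-7.81): V ← 88.64 -7.81 = 80.83 m/s
adjust_airspeed(+10.39): V ← 80.83 +10.39 = 91.22 m/s
final state: V = 91.22 m/s, rpm = 6869 → n = rpm/60 = 114.483333 rev/s
target J* = 1.2019; solve J* = V/(n·D) for n: n = V/(J*·D) = 91.22/(1.2019 × 1.009) = 75.219522 rev/s
rpm = 60·n = 4513.171291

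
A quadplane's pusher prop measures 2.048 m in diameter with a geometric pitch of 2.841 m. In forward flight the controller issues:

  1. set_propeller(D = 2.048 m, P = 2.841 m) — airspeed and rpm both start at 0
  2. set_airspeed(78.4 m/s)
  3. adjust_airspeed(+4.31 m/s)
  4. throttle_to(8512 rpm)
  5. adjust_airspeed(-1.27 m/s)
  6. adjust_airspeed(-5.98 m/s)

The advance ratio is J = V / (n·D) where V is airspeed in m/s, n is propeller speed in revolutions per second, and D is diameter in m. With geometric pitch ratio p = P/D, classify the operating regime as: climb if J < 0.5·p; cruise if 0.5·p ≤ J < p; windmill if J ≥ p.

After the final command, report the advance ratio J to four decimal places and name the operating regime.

set_propeller: D = 2.048 m, P = 2.841 m (p = P/D = 1.387207); state ← (V=0, rpm=0)
set_airspeed(78.4): V ← 78.4 m/s
adjust_airspeed(+4.31): V ← 78.4 +4.31 = 82.71 m/s
throttle_to(8512): rpm ← 8512
adjust_airspeed(-1.27): V ← 82.71 -1.27 = 81.44 m/s
adjust_airspeed(-5.98): V ← 81.44 -5.98 = 75.46 m/s
final state: V = 75.46 m/s, rpm = 8512 → n = rpm/60 = 141.866667 rev/s
J = V / (n·D) = 75.46 / (141.866667 × 2.048) = 0.259721
regime bands: climb J<0.6936 | cruise [0.6936, 1.3872) | windmill J≥1.3872
J = 0.2597 → climb

J = 0.2597, regime = climb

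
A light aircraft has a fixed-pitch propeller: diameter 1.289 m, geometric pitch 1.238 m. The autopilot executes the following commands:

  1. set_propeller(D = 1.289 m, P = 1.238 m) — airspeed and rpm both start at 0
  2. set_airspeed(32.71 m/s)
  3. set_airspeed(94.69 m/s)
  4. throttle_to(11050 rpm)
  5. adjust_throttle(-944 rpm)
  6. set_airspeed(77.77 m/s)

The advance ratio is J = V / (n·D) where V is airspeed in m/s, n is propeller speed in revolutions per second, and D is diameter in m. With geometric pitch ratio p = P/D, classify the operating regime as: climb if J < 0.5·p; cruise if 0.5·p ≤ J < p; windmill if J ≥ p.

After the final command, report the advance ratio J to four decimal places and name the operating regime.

set_propeller: D = 1.289 m, P = 1.238 m (p = P/D = 0.960434); state ← (V=0, rpm=0)
set_airspeed(32.71): V ← 32.71 m/s
set_airspeed(94.69): V ← 94.69 m/s
throttle_to(11050): rpm ← 11050
adjust_throttle(-944): rpm ← 11050 -944 = 10106
set_airspeed(77.77): V ← 77.77 m/s
final state: V = 77.77 m/s, rpm = 10106 → n = rpm/60 = 168.433333 rev/s
J = V / (n·D) = 77.77 / (168.433333 × 1.289) = 0.358205
regime bands: climb J<0.4802 | cruise [0.4802, 0.9604) | windmill J≥0.9604
J = 0.3582 → climb

J = 0.3582, regime = climb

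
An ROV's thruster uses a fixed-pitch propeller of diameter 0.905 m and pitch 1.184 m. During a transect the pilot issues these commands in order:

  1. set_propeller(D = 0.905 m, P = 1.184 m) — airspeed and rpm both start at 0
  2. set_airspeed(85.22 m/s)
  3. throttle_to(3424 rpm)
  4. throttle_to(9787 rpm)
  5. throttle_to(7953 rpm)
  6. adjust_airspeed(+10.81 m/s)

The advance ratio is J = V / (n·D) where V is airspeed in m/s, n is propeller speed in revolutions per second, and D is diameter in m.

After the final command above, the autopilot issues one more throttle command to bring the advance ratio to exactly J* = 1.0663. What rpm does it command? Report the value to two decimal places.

rpm = 5970.77

set_propeller: D = 0.905 m, P = 1.184 m (p = P/D = 1.308287); state ← (V=0, rpm=0)
set_airspeed(85.22): V ← 85.22 m/s
throttle_to(3424): rpm ← 3424
throttle_to(9787): rpm ← 9787
throttle_to(7953): rpm ← 7953
adjust_airspeed(+10.81): V ← 85.22 +10.81 = 96.03 m/s
final state: V = 96.03 m/s, rpm = 7953 → n = rpm/60 = 132.550000 rev/s
target J* = 1.0663; solve J* = V/(n·D) for n: n = V/(J*·D) = 96.03/(1.0663 × 0.905) = 99.512799 rev/s
rpm = 60·n = 5970.767921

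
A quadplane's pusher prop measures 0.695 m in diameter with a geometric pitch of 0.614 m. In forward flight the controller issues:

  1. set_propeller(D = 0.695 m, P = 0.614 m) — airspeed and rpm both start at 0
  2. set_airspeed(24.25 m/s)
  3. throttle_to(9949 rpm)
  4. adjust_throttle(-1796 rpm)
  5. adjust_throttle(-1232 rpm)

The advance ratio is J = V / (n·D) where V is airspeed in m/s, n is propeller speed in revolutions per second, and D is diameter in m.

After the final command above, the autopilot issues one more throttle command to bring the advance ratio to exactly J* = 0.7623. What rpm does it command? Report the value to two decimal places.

rpm = 2746.33

set_propeller: D = 0.695 m, P = 0.614 m (p = P/D = 0.883453); state ← (V=0, rpm=0)
set_airspeed(24.25): V ← 24.25 m/s
throttle_to(9949): rpm ← 9949
adjust_throttle(-1796): rpm ← 9949 -1796 = 8153
adjust_throttle(-1232): rpm ← 8153 -1232 = 6921
final state: V = 24.25 m/s, rpm = 6921 → n = rpm/60 = 115.350000 rev/s
target J* = 0.7623; solve J* = V/(n·D) for n: n = V/(J*·D) = 24.25/(0.7623 × 0.695) = 45.772119 rev/s
rpm = 60·n = 2746.327141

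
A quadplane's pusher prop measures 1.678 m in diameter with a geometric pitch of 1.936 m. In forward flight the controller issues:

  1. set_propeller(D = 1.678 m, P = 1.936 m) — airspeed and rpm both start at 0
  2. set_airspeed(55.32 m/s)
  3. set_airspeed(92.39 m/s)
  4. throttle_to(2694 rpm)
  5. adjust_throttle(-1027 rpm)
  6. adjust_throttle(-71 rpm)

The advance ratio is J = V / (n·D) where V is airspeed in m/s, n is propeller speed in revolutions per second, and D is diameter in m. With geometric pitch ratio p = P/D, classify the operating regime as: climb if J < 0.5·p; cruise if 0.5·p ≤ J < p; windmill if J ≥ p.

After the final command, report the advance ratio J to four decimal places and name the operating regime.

J = 2.0699, regime = windmill

set_propeller: D = 1.678 m, P = 1.936 m (p = P/D = 1.153754); state ← (V=0, rpm=0)
set_airspeed(55.32): V ← 55.32 m/s
set_airspeed(92.39): V ← 92.39 m/s
throttle_to(2694): rpm ← 2694
adjust_throttle(-1027): rpm ← 2694 -1027 = 1667
adjust_throttle(-71): rpm ← 1667 -71 = 1596
final state: V = 92.39 m/s, rpm = 1596 → n = rpm/60 = 26.600000 rev/s
J = V / (n·D) = 92.39 / (26.600000 × 1.678) = 2.069910
regime bands: climb J<0.5769 | cruise [0.5769, 1.1538) | windmill J≥1.1538
J = 2.0699 → windmill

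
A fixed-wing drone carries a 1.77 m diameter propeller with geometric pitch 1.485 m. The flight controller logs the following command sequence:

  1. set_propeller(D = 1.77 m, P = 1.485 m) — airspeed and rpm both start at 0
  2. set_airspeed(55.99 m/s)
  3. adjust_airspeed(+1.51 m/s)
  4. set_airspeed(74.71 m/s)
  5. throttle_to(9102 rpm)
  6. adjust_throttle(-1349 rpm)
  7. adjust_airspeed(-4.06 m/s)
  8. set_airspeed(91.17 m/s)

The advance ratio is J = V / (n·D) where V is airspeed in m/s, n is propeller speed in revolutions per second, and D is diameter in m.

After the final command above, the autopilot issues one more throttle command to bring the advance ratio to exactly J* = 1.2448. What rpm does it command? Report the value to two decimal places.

set_propeller: D = 1.77 m, P = 1.485 m (p = P/D = 0.838983); state ← (V=0, rpm=0)
set_airspeed(55.99): V ← 55.99 m/s
adjust_airspeed(+1.51): V ← 55.99 +1.51 = 57.5 m/s
set_airspeed(74.71): V ← 74.71 m/s
throttle_to(9102): rpm ← 9102
adjust_throttle(-1349): rpm ← 9102 -1349 = 7753
adjust_airspeed(-4.06): V ← 74.71 -4.06 = 70.65 m/s
set_airspeed(91.17): V ← 91.17 m/s
final state: V = 91.17 m/s, rpm = 7753 → n = rpm/60 = 129.216667 rev/s
target J* = 1.2448; solve J* = V/(n·D) for n: n = V/(J*·D) = 91.17/(1.2448 × 1.77) = 41.378916 rev/s
rpm = 60·n = 2482.734957

rpm = 2482.73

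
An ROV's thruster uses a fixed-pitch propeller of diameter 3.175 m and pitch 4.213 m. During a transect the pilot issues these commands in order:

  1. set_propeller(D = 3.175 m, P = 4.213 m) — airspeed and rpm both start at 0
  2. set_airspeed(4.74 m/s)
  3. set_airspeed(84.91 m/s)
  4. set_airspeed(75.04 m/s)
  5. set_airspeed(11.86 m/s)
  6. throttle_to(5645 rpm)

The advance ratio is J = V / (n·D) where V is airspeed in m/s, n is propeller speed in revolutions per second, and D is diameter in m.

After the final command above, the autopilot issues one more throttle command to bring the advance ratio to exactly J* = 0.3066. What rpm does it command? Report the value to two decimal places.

set_propeller: D = 3.175 m, P = 4.213 m (p = P/D = 1.326929); state ← (V=0, rpm=0)
set_airspeed(4.74): V ← 4.74 m/s
set_airspeed(84.91): V ← 84.91 m/s
set_airspeed(75.04): V ← 75.04 m/s
set_airspeed(11.86): V ← 11.86 m/s
throttle_to(5645): rpm ← 5645
final state: V = 11.86 m/s, rpm = 5645 → n = rpm/60 = 94.083333 rev/s
target J* = 0.3066; solve J* = V/(n·D) for n: n = V/(J*·D) = 11.86/(0.3066 × 3.175) = 12.183409 rev/s
rpm = 60·n = 731.004515

rpm = 731.00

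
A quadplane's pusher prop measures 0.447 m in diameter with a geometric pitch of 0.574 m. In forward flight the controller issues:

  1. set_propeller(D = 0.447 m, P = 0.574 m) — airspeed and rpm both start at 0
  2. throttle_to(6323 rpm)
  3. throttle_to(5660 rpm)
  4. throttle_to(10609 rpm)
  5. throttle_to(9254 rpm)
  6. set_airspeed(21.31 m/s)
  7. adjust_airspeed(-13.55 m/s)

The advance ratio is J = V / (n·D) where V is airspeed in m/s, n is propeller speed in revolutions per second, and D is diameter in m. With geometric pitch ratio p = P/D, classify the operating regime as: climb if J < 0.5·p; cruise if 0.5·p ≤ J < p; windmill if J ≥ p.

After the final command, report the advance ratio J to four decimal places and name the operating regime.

J = 0.1126, regime = climb

set_propeller: D = 0.447 m, P = 0.574 m (p = P/D = 1.284116); state ← (V=0, rpm=0)
throttle_to(6323): rpm ← 6323
throttle_to(5660): rpm ← 5660
throttle_to(10609): rpm ← 10609
throttle_to(9254): rpm ← 9254
set_airspeed(21.31): V ← 21.31 m/s
adjust_airspeed(-13.55): V ← 21.31 -13.55 = 7.76 m/s
final state: V = 7.76 m/s, rpm = 9254 → n = rpm/60 = 154.233333 rev/s
J = V / (n·D) = 7.76 / (154.233333 × 0.447) = 0.112558
regime bands: climb J<0.6421 | cruise [0.6421, 1.2841) | windmill J≥1.2841
J = 0.1126 → climb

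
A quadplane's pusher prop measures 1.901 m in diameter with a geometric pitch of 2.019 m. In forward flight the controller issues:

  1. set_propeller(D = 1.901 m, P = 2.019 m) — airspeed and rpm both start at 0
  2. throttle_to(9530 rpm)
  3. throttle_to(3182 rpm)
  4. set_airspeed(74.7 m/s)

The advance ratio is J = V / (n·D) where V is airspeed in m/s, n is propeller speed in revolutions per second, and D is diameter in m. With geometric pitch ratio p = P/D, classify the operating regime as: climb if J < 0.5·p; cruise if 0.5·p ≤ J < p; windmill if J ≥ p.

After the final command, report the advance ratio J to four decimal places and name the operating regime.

J = 0.7410, regime = cruise

set_propeller: D = 1.901 m, P = 2.019 m (p = P/D = 1.062073); state ← (V=0, rpm=0)
throttle_to(9530): rpm ← 9530
throttle_to(3182): rpm ← 3182
set_airspeed(74.7): V ← 74.7 m/s
final state: V = 74.7 m/s, rpm = 3182 → n = rpm/60 = 53.033333 rev/s
J = V / (n·D) = 74.7 / (53.033333 × 1.901) = 0.740951
regime bands: climb J<0.5310 | cruise [0.5310, 1.0621) | windmill J≥1.0621
J = 0.7410 → cruise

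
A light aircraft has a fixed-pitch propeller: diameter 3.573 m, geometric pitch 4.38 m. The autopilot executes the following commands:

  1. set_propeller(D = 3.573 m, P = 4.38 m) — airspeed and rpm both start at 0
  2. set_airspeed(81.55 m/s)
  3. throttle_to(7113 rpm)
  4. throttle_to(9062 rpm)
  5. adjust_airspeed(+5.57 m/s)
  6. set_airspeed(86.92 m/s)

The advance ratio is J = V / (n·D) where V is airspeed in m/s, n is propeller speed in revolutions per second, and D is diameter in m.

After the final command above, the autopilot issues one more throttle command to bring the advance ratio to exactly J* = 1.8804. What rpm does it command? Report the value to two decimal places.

set_propeller: D = 3.573 m, P = 4.38 m (p = P/D = 1.225861); state ← (V=0, rpm=0)
set_airspeed(81.55): V ← 81.55 m/s
throttle_to(7113): rpm ← 7113
throttle_to(9062): rpm ← 9062
adjust_airspeed(+5.57): V ← 81.55 +5.57 = 87.12 m/s
set_airspeed(86.92): V ← 86.92 m/s
final state: V = 86.92 m/s, rpm = 9062 → n = rpm/60 = 151.033333 rev/s
target J* = 1.8804; solve J* = V/(n·D) for n: n = V/(J*·D) = 86.92/(1.8804 × 3.573) = 12.937086 rev/s
rpm = 60·n = 776.225149

rpm = 776.23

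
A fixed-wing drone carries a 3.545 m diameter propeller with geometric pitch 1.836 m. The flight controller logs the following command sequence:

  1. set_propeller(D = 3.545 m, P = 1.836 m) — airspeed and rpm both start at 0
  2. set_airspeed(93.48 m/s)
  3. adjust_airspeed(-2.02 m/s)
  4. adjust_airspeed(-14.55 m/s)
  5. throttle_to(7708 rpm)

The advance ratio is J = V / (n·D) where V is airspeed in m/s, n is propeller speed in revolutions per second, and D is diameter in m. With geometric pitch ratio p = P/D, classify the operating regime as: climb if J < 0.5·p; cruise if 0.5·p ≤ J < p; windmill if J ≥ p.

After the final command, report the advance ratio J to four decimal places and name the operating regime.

J = 0.1689, regime = climb

set_propeller: D = 3.545 m, P = 1.836 m (p = P/D = 0.517913); state ← (V=0, rpm=0)
set_airspeed(93.48): V ← 93.48 m/s
adjust_airspeed(-2.02): V ← 93.48 -2.02 = 91.46 m/s
adjust_airspeed(-14.55): V ← 91.46 -14.55 = 76.91 m/s
throttle_to(7708): rpm ← 7708
final state: V = 76.91 m/s, rpm = 7708 → n = rpm/60 = 128.466667 rev/s
J = V / (n·D) = 76.91 / (128.466667 × 3.545) = 0.168879
regime bands: climb J<0.2590 | cruise [0.2590, 0.5179) | windmill J≥0.5179
J = 0.1689 → climb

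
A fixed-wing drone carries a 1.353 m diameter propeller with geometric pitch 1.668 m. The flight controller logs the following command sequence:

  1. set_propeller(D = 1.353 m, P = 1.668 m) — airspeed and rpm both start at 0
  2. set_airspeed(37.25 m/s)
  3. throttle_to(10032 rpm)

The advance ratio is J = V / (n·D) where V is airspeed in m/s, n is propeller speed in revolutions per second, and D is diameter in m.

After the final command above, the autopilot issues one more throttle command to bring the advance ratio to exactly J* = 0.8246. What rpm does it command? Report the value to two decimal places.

rpm = 2003.26

set_propeller: D = 1.353 m, P = 1.668 m (p = P/D = 1.232816); state ← (V=0, rpm=0)
set_airspeed(37.25): V ← 37.25 m/s
throttle_to(10032): rpm ← 10032
final state: V = 37.25 m/s, rpm = 10032 → n = rpm/60 = 167.200000 rev/s
target J* = 0.8246; solve J* = V/(n·D) for n: n = V/(J*·D) = 37.25/(0.8246 × 1.353) = 33.387596 rev/s
rpm = 60·n = 2003.255761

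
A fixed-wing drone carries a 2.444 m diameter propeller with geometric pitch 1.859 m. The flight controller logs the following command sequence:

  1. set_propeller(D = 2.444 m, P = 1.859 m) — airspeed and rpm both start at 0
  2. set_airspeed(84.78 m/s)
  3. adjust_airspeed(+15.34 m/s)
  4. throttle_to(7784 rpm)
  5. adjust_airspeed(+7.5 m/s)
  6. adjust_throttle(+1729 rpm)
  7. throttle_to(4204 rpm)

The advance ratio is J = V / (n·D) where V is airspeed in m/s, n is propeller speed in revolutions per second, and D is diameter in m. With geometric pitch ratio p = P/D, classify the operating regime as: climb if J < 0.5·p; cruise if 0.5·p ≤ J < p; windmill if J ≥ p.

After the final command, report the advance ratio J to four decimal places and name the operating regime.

J = 0.6285, regime = cruise

set_propeller: D = 2.444 m, P = 1.859 m (p = P/D = 0.760638); state ← (V=0, rpm=0)
set_airspeed(84.78): V ← 84.78 m/s
adjust_airspeed(+15.34): V ← 84.78 +15.34 = 100.12 m/s
throttle_to(7784): rpm ← 7784
adjust_airspeed(+7.5): V ← 100.12 +7.5 = 107.62 m/s
adjust_throttle(+1729): rpm ← 7784 +1729 = 9513
throttle_to(4204): rpm ← 4204
final state: V = 107.62 m/s, rpm = 4204 → n = rpm/60 = 70.066667 rev/s
J = V / (n·D) = 107.62 / (70.066667 × 2.444) = 0.628464
regime bands: climb J<0.3803 | cruise [0.3803, 0.7606) | windmill J≥0.7606
J = 0.6285 → cruise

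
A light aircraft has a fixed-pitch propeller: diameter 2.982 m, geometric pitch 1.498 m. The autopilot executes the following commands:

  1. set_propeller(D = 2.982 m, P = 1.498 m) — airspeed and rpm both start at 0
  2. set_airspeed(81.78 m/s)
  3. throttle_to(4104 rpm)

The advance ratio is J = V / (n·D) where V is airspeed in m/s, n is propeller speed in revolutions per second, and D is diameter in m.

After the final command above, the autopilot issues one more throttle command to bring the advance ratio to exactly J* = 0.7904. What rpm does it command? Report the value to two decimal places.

set_propeller: D = 2.982 m, P = 1.498 m (p = P/D = 0.502347); state ← (V=0, rpm=0)
set_airspeed(81.78): V ← 81.78 m/s
throttle_to(4104): rpm ← 4104
final state: V = 81.78 m/s, rpm = 4104 → n = rpm/60 = 68.400000 rev/s
target J* = 0.7904; solve J* = V/(n·D) for n: n = V/(J*·D) = 81.78/(0.7904 × 2.982) = 34.697049 rev/s
rpm = 60·n = 2081.822921

rpm = 2081.82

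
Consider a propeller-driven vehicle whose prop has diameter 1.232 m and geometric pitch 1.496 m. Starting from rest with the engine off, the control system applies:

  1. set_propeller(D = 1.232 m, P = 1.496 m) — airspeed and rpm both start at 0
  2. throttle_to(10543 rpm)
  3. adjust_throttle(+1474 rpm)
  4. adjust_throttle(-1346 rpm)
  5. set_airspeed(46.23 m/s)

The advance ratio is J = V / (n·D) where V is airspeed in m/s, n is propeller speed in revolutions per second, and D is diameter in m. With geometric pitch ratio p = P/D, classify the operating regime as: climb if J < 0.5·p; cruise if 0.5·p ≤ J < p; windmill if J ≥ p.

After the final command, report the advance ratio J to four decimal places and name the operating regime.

J = 0.2110, regime = climb

set_propeller: D = 1.232 m, P = 1.496 m (p = P/D = 1.214286); state ← (V=0, rpm=0)
throttle_to(10543): rpm ← 10543
adjust_throttle(+1474): rpm ← 10543 +1474 = 12017
adjust_throttle(-1346): rpm ← 12017 -1346 = 10671
set_airspeed(46.23): V ← 46.23 m/s
final state: V = 46.23 m/s, rpm = 10671 → n = rpm/60 = 177.850000 rev/s
J = V / (n·D) = 46.23 / (177.850000 × 1.232) = 0.210989
regime bands: climb J<0.6071 | cruise [0.6071, 1.2143) | windmill J≥1.2143
J = 0.2110 → climb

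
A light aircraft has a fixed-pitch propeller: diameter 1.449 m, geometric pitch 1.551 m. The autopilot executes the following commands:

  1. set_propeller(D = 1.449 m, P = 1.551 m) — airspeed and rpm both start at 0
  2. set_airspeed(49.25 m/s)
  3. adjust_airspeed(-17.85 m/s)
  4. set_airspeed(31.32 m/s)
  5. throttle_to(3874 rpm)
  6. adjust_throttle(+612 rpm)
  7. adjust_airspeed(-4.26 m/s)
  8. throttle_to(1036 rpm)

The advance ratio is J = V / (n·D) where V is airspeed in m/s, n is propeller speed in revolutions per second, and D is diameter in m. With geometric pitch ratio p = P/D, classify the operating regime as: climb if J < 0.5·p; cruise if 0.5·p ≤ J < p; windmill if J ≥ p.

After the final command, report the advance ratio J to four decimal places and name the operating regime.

J = 1.0816, regime = windmill

set_propeller: D = 1.449 m, P = 1.551 m (p = P/D = 1.070393); state ← (V=0, rpm=0)
set_airspeed(49.25): V ← 49.25 m/s
adjust_airspeed(-17.85): V ← 49.25 -17.85 = 31.4 m/s
set_airspeed(31.32): V ← 31.32 m/s
throttle_to(3874): rpm ← 3874
adjust_throttle(+612): rpm ← 3874 +612 = 4486
adjust_airspeed(-4.26): V ← 31.32 -4.26 = 27.06 m/s
throttle_to(1036): rpm ← 1036
final state: V = 27.06 m/s, rpm = 1036 → n = rpm/60 = 17.266667 rev/s
J = V / (n·D) = 27.06 / (17.266667 × 1.449) = 1.081561
regime bands: climb J<0.5352 | cruise [0.5352, 1.0704) | windmill J≥1.0704
J = 1.0816 → windmill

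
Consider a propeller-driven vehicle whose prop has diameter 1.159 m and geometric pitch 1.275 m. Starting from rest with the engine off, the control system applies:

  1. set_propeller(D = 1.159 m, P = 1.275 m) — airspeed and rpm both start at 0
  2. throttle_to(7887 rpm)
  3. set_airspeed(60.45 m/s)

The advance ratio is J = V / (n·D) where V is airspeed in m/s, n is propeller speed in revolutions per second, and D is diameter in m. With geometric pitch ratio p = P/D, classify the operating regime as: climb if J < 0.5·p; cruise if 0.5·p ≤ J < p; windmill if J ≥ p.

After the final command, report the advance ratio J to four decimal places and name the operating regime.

J = 0.3968, regime = climb

set_propeller: D = 1.159 m, P = 1.275 m (p = P/D = 1.100086); state ← (V=0, rpm=0)
throttle_to(7887): rpm ← 7887
set_airspeed(60.45): V ← 60.45 m/s
final state: V = 60.45 m/s, rpm = 7887 → n = rpm/60 = 131.450000 rev/s
J = V / (n·D) = 60.45 / (131.450000 × 1.159) = 0.396782
regime bands: climb J<0.5500 | cruise [0.5500, 1.1001) | windmill J≥1.1001
J = 0.3968 → climb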